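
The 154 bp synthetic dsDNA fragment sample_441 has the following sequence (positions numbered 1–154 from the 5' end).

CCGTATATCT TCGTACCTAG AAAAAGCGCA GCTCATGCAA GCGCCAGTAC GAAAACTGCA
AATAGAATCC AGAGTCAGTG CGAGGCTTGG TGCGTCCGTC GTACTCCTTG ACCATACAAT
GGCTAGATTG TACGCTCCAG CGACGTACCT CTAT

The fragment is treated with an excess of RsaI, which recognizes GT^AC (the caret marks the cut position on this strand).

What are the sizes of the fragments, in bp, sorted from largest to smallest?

RsaI sites (GTAC) start at positions 13, 47, 101, 130, 145.
RsaI cuts after base 2 of each site, so after positions 14, 48, 102, 131, 146.
Linear molecule, 5 cuts → 6 fragments:
  1–14 → 14 bp
  15–48 → 34 bp
  49–102 → 54 bp
  103–131 → 29 bp
  132–146 → 15 bp
  147–154 → 8 bp
Sorted largest to smallest: 54, 34, 29, 15, 14, 8 bp.

54, 34, 29, 15, 14, 8 bp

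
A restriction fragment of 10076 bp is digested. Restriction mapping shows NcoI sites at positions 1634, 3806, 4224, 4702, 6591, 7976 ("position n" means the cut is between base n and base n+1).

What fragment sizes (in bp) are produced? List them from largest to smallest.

2172, 2100, 1889, 1634, 1385, 478, 418 bp

Linear molecule, 6 cuts → 7 fragments:
  1634 − 0 = 1634 bp
  3806 − 1634 = 2172 bp
  4224 − 3806 = 418 bp
  4702 − 4224 = 478 bp
  6591 − 4702 = 1889 bp
  7976 − 6591 = 1385 bp
  10076 − 7976 = 2100 bp
Sorted largest to smallest: 2172, 2100, 1889, 1634, 1385, 478, 418 bp.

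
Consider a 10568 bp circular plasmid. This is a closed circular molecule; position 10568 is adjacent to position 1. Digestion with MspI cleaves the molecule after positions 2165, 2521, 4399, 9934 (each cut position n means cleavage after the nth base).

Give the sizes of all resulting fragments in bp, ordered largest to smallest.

5535, 2799, 1878, 356 bp

Circular molecule, 4 cuts → 4 fragments:
  2521 − 2165 = 356 bp
  4399 − 2521 = 1878 bp
  9934 − 4399 = 5535 bp
  wrap: 10568 − 9934 + 2165 = 2799 bp
Sorted largest to smallest: 5535, 2799, 1878, 356 bp.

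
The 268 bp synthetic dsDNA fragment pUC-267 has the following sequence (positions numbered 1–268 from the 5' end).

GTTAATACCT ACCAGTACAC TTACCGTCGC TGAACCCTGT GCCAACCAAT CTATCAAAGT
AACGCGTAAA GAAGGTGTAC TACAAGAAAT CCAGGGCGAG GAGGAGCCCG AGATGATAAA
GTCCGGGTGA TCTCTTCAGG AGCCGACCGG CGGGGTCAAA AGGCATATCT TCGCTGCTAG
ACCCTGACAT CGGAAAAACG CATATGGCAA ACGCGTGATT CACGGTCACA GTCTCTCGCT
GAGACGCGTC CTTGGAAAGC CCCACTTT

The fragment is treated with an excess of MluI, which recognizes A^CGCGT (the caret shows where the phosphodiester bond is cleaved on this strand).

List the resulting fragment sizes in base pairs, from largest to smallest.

149, 62, 33, 24 bp

MluI sites (ACGCGT) start at positions 62, 211, 244.
MluI cuts after the first base of each site, so after positions 62, 211, 244.
Linear molecule, 3 cuts → 4 fragments:
  1–62 → 62 bp
  63–211 → 149 bp
  212–244 → 33 bp
  245–268 → 24 bp
Sorted largest to smallest: 149, 62, 33, 24 bp.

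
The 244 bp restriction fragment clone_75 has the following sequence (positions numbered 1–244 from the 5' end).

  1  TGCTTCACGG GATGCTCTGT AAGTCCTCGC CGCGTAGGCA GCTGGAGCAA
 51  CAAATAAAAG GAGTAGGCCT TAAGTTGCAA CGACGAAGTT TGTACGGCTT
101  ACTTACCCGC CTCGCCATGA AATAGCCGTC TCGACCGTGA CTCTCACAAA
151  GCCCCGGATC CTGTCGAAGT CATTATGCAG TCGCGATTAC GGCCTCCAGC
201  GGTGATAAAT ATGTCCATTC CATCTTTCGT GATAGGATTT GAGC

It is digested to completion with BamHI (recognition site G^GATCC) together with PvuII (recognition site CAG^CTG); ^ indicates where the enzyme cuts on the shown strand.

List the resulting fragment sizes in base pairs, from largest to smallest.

115, 88, 41 bp

The BamHI site (GGATCC) starts at position 156.
BamHI cuts after the first base of each site, so after position 156.
The PvuII site (CAGCTG) starts at position 39.
PvuII cuts after base 3 of each site, so after position 41.
Combined cut positions: 41, 156.
Linear molecule, 2 cuts → 3 fragments:
  1–41 → 41 bp
  42–156 → 115 bp
  157–244 → 88 bp
Sorted largest to smallest: 115, 88, 41 bp.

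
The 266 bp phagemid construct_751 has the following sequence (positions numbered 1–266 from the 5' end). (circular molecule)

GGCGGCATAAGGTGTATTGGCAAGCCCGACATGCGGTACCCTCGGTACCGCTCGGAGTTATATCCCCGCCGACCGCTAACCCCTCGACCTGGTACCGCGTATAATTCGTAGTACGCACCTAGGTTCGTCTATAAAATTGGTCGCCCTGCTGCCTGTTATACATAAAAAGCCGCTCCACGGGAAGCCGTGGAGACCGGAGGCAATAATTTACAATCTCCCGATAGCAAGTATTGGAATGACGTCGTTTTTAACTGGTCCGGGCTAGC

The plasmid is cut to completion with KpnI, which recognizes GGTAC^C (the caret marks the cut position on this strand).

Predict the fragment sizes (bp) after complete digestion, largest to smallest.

KpnI sites (GGTACC) start at positions 35, 44, 91.
KpnI cuts after base 5 of each site (before the last base), so after positions 39, 48, 95.
Circular molecule, 3 cuts → 3 fragments:
  40–48 → 9 bp
  49–95 → 47 bp
  96–266 then 1–39 → 171 + 39 = 210 bp
Sorted largest to smallest: 210, 47, 9 bp.

210, 47, 9 bp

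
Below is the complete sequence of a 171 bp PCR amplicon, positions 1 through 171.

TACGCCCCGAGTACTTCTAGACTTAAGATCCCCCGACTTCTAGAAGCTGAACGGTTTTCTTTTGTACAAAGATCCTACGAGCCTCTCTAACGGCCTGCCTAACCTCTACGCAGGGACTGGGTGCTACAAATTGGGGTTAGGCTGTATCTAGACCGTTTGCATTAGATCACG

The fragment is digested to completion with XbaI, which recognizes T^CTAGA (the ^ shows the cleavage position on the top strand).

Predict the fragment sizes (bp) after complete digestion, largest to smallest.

XbaI sites (TCTAGA) start at positions 16, 39, 147.
XbaI cuts after the first base of each site, so after positions 16, 39, 147.
Linear molecule, 3 cuts → 4 fragments:
  1–16 → 16 bp
  17–39 → 23 bp
  40–147 → 108 bp
  148–171 → 24 bp
Sorted largest to smallest: 108, 24, 23, 16 bp.

108, 24, 23, 16 bp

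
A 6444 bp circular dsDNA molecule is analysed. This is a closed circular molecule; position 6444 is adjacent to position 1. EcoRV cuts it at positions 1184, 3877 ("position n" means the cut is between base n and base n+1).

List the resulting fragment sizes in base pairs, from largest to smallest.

3751, 2693 bp

Circular molecule, 2 cuts → 2 fragments:
  3877 − 1184 = 2693 bp
  wrap: 6444 − 3877 + 1184 = 3751 bp
Sorted largest to smallest: 3751, 2693 bp.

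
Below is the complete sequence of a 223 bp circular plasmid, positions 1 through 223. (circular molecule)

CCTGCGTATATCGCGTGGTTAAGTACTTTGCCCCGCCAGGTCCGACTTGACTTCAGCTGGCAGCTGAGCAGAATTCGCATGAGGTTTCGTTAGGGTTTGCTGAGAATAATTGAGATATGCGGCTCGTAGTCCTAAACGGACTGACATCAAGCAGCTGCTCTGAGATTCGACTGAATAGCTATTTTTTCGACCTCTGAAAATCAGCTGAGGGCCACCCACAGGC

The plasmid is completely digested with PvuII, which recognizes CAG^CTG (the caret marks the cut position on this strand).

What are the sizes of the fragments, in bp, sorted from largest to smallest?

91, 75, 50, 7 bp

PvuII sites (CAGCTG) start at positions 54, 61, 152, 202.
PvuII cuts after base 3 of each site, so after positions 56, 63, 154, 204.
Circular molecule, 4 cuts → 4 fragments:
  57–63 → 7 bp
  64–154 → 91 bp
  155–204 → 50 bp
  205–223 then 1–56 → 19 + 56 = 75 bp
Sorted largest to smallest: 91, 75, 50, 7 bp.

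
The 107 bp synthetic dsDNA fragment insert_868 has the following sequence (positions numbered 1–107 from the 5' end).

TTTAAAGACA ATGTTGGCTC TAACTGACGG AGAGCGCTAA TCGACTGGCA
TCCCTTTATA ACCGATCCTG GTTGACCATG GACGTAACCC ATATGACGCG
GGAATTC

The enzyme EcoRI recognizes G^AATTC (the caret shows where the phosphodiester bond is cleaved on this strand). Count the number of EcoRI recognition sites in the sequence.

1

GAATTC occurs starting at position 102.
EcoRI cuts at 1 site.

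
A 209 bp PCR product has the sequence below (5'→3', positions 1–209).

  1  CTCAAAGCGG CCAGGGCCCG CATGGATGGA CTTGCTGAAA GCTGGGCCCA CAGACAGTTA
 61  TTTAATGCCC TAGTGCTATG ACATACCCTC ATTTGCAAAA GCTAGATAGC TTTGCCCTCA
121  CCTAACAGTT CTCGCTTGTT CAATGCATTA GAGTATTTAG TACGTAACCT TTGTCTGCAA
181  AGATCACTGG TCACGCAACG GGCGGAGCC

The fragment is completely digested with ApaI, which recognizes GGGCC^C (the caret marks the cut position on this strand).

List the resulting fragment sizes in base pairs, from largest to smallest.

161, 30, 18 bp

ApaI sites (GGGCCC) start at positions 14, 44.
ApaI cuts after base 5 of each site (before the last base), so after positions 18, 48.
Linear molecule, 2 cuts → 3 fragments:
  1–18 → 18 bp
  19–48 → 30 bp
  49–209 → 161 bp
Sorted largest to smallest: 161, 30, 18 bp.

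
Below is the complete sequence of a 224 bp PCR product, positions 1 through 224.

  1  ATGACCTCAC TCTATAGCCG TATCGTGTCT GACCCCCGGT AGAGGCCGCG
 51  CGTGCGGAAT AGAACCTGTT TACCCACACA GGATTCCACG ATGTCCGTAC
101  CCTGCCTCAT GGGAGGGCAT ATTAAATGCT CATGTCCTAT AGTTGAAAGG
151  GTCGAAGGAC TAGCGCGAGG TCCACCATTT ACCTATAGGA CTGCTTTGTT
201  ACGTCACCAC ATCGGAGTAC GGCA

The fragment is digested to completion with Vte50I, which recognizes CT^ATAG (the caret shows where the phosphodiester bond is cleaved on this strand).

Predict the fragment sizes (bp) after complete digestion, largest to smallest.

125, 46, 40, 13 bp

Vte50I sites (CTATAG) start at positions 12, 137, 183.
Vte50I cuts after base 2 of each site, so after positions 13, 138, 184.
Linear molecule, 3 cuts → 4 fragments:
  1–13 → 13 bp
  14–138 → 125 bp
  139–184 → 46 bp
  185–224 → 40 bp
Sorted largest to smallest: 125, 46, 40, 13 bp.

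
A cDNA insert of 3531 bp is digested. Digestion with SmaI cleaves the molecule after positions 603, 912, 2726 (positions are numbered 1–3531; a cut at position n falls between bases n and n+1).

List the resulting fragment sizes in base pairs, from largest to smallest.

1814, 805, 603, 309 bp

Linear molecule, 3 cuts → 4 fragments:
  603 − 0 = 603 bp
  912 − 603 = 309 bp
  2726 − 912 = 1814 bp
  3531 − 2726 = 805 bp
Sorted largest to smallest: 1814, 805, 603, 309 bp.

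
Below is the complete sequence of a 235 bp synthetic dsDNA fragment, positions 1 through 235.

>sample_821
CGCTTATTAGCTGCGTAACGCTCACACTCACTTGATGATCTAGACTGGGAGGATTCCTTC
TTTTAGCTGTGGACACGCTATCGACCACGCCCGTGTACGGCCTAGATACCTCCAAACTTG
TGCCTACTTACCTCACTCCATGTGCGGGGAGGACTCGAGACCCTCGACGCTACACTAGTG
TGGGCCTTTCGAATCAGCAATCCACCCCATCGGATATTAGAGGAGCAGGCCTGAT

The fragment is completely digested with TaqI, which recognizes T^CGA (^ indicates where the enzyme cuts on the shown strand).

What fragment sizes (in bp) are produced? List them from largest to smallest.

81, 74, 46, 25, 9 bp

TaqI sites (TCGA) start at positions 81, 155, 164, 189.
TaqI cuts after the first base of each site, so after positions 81, 155, 164, 189.
Linear molecule, 4 cuts → 5 fragments:
  1–81 → 81 bp
  82–155 → 74 bp
  156–164 → 9 bp
  165–189 → 25 bp
  190–235 → 46 bp
Sorted largest to smallest: 81, 74, 46, 25, 9 bp.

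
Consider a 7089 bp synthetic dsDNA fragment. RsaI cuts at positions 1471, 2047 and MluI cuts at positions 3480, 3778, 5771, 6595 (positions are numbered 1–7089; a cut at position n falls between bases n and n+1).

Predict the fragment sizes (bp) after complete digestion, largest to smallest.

Combined cut positions (sorted): 1471, 2047, 3480, 3778, 5771, 6595.
Linear molecule, 6 cuts → 7 fragments:
  1471 − 0 = 1471 bp
  2047 − 1471 = 576 bp
  3480 − 2047 = 1433 bp
  3778 − 3480 = 298 bp
  5771 − 3778 = 1993 bp
  6595 − 5771 = 824 bp
  7089 − 6595 = 494 bp
Sorted largest to smallest: 1993, 1471, 1433, 824, 576, 494, 298 bp.

1993, 1471, 1433, 824, 576, 494, 298 bp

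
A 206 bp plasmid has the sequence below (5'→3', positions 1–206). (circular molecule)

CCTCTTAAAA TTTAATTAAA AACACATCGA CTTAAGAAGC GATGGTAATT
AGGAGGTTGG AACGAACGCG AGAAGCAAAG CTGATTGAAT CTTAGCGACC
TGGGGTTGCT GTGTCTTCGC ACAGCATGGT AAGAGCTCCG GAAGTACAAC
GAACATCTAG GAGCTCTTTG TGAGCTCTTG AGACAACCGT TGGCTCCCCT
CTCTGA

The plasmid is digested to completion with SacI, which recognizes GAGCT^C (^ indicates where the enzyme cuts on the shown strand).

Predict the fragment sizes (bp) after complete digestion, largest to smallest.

SacI sites (GAGCTC) start at positions 133, 161, 172.
SacI cuts after base 5 of each site (before the last base), so after positions 137, 165, 176.
Circular molecule, 3 cuts → 3 fragments:
  138–165 → 28 bp
  166–176 → 11 bp
  177–206 then 1–137 → 30 + 137 = 167 bp
Sorted largest to smallest: 167, 28, 11 bp.

167, 28, 11 bp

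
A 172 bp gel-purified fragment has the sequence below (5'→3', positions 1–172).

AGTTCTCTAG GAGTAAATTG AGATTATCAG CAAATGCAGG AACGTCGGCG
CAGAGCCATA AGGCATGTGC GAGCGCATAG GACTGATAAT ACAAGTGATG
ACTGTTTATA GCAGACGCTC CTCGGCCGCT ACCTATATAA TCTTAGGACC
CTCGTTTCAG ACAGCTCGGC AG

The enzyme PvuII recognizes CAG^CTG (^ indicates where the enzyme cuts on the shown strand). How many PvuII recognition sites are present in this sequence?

No occurrence of CAGCTG is present in the sequence.
PvuII does not cut: 0 sites.

0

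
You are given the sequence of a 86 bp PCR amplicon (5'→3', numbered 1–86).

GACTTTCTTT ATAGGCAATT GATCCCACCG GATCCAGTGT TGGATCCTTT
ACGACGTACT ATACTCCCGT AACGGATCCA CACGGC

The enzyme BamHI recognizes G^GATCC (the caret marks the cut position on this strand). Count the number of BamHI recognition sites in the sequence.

GGATCC occurs starting at positions 30, 42, 74.
BamHI cuts at 3 sites.

3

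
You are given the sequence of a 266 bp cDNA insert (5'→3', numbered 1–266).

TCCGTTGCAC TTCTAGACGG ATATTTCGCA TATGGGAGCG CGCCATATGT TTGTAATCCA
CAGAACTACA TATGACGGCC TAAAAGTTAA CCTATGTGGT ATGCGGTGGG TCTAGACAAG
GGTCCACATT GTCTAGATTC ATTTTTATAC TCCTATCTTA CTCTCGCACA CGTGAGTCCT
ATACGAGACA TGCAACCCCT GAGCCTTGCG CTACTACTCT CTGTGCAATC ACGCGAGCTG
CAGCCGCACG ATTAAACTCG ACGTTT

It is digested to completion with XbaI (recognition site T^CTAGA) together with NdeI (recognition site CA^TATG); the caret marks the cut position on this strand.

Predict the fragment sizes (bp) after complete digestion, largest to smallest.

XbaI sites (TCTAGA) start at positions 12, 111, 132.
XbaI cuts after the first base of each site, so after positions 12, 111, 132.
NdeI sites (CATATG) start at positions 29, 44, 69.
NdeI cuts after base 2 of each site, so after positions 30, 45, 70.
Combined cut positions: 12, 30, 45, 70, 111, 132.
Linear molecule, 6 cuts → 7 fragments:
  1–12 → 12 bp
  13–30 → 18 bp
  31–45 → 15 bp
  46–70 → 25 bp
  71–111 → 41 bp
  112–132 → 21 bp
  133–266 → 134 bp
Sorted largest to smallest: 134, 41, 25, 21, 18, 15, 12 bp.

134, 41, 25, 21, 18, 15, 12 bp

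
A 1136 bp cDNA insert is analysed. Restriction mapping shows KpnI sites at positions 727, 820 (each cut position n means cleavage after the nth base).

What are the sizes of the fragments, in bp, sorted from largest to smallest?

727, 316, 93 bp

Linear molecule, 2 cuts → 3 fragments:
  727 − 0 = 727 bp
  820 − 727 = 93 bp
  1136 − 820 = 316 bp
Sorted largest to smallest: 727, 316, 93 bp.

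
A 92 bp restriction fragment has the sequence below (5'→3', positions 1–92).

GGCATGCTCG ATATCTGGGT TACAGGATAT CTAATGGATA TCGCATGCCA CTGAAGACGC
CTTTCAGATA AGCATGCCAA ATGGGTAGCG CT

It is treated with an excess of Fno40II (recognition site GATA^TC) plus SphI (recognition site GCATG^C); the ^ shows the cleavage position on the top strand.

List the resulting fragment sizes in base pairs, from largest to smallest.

Fno40II sites (GATATC) start at positions 10, 26, 37.
Fno40II cuts after base 4 of each site, so after positions 13, 29, 40.
SphI sites (GCATGC) start at positions 2, 43, 72.
SphI cuts after base 5 of each site (before the last base), so after positions 6, 47, 76.
Combined cut positions: 6, 13, 29, 40, 47, 76.
Linear molecule, 6 cuts → 7 fragments:
  1–6 → 6 bp
  7–13 → 7 bp
  14–29 → 16 bp
  30–40 → 11 bp
  41–47 → 7 bp
  48–76 → 29 bp
  77–92 → 16 bp
Sorted largest to smallest: 29, 16, 16, 11, 7, 7, 6 bp.

29, 16, 16, 11, 7, 7, 6 bp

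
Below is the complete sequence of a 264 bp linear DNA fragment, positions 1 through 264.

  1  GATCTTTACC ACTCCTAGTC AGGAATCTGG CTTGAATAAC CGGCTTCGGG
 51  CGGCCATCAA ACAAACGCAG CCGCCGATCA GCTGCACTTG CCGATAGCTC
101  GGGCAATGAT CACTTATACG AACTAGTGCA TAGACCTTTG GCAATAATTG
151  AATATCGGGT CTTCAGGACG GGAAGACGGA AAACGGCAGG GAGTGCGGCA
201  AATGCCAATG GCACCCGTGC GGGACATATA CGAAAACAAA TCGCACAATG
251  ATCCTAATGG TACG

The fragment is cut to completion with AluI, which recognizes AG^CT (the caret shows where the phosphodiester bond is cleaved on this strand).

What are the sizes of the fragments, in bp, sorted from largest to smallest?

167, 81, 16 bp

AluI sites (AGCT) start at positions 80, 96.
AluI cuts after base 2 of each site, so after positions 81, 97.
Linear molecule, 2 cuts → 3 fragments:
  1–81 → 81 bp
  82–97 → 16 bp
  98–264 → 167 bp
Sorted largest to smallest: 167, 81, 16 bp.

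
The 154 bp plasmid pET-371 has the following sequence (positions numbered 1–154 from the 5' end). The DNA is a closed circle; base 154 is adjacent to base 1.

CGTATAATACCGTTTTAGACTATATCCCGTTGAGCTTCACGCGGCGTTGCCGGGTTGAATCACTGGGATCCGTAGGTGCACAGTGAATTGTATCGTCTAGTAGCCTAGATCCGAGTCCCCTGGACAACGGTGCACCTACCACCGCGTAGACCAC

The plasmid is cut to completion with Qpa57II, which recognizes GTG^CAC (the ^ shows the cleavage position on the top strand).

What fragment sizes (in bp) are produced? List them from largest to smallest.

Qpa57II sites (GTGCAC) start at positions 76, 130.
Qpa57II cuts after base 3 of each site, so after positions 78, 132.
Circular molecule, 2 cuts → 2 fragments:
  79–132 → 54 bp
  133–154 then 1–78 → 22 + 78 = 100 bp
Sorted largest to smallest: 100, 54 bp.

100, 54 bp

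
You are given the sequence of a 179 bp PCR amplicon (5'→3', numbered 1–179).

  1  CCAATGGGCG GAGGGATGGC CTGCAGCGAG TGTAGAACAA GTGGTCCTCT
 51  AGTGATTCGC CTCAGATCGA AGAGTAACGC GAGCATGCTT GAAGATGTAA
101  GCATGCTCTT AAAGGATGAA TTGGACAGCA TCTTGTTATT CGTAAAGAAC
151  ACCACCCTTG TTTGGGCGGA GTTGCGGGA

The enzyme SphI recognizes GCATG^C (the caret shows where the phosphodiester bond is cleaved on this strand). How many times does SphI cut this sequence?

GCATGC occurs starting at positions 83, 101.
SphI cuts at 2 sites.

2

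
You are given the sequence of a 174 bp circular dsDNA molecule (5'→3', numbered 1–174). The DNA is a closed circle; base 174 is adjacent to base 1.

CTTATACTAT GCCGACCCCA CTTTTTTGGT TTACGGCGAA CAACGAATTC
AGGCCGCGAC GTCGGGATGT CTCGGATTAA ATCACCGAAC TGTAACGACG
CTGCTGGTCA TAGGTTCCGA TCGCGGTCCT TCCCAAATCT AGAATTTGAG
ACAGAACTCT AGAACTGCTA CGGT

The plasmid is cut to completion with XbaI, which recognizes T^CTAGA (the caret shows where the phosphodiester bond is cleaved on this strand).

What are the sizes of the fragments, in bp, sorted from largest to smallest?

154, 20 bp

XbaI sites (TCTAGA) start at positions 138, 158.
XbaI cuts after the first base of each site, so after positions 138, 158.
Circular molecule, 2 cuts → 2 fragments:
  139–158 → 20 bp
  159–174 then 1–138 → 16 + 138 = 154 bp
Sorted largest to smallest: 154, 20 bp.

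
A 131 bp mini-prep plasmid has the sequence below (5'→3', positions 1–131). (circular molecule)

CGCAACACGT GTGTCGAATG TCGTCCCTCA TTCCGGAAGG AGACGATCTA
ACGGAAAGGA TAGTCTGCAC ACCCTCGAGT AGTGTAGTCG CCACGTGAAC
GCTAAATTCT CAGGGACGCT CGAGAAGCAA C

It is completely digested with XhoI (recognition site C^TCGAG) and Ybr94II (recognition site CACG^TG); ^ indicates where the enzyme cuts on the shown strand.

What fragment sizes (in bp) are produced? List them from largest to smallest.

65, 24, 21, 21 bp

XhoI sites (CTCGAG) start at positions 74, 119.
XhoI cuts after the first base of each site, so after positions 74, 119.
Ybr94II sites (CACGTG) start at positions 6, 92.
Ybr94II cuts after base 4 of each site, so after positions 9, 95.
Combined cut positions: 9, 74, 95, 119.
Circular molecule, 4 cuts → 4 fragments:
  10–74 → 65 bp
  75–95 → 21 bp
  96–119 → 24 bp
  120–131 then 1–9 → 12 + 9 = 21 bp
Sorted largest to smallest: 65, 24, 21, 21 bp.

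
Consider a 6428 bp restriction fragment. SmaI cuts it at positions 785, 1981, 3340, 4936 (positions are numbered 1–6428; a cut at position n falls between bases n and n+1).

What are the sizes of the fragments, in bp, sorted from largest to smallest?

1596, 1492, 1359, 1196, 785 bp

Linear molecule, 4 cuts → 5 fragments:
  785 − 0 = 785 bp
  1981 − 785 = 1196 bp
  3340 − 1981 = 1359 bp
  4936 − 3340 = 1596 bp
  6428 − 4936 = 1492 bp
Sorted largest to smallest: 1596, 1492, 1359, 1196, 785 bp.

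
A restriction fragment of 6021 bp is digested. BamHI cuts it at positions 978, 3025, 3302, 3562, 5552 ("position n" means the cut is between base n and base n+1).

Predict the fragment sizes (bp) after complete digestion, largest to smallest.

2047, 1990, 978, 469, 277, 260 bp

Linear molecule, 5 cuts → 6 fragments:
  978 − 0 = 978 bp
  3025 − 978 = 2047 bp
  3302 − 3025 = 277 bp
  3562 − 3302 = 260 bp
  5552 − 3562 = 1990 bp
  6021 − 5552 = 469 bp
Sorted largest to smallest: 2047, 1990, 978, 469, 277, 260 bp.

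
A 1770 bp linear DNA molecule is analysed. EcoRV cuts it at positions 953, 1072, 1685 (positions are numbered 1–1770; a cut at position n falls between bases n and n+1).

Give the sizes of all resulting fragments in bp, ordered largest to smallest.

953, 613, 119, 85 bp

Linear molecule, 3 cuts → 4 fragments:
  953 − 0 = 953 bp
  1072 − 953 = 119 bp
  1685 − 1072 = 613 bp
  1770 − 1685 = 85 bp
Sorted largest to smallest: 953, 613, 119, 85 bp.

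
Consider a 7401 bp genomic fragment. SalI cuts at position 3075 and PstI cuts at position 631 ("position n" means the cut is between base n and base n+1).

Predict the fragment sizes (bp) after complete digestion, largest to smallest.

4326, 2444, 631 bp

Combined cut positions (sorted): 631, 3075.
Linear molecule, 2 cuts → 3 fragments:
  631 − 0 = 631 bp
  3075 − 631 = 2444 bp
  7401 − 3075 = 4326 bp
Sorted largest to smallest: 4326, 2444, 631 bp.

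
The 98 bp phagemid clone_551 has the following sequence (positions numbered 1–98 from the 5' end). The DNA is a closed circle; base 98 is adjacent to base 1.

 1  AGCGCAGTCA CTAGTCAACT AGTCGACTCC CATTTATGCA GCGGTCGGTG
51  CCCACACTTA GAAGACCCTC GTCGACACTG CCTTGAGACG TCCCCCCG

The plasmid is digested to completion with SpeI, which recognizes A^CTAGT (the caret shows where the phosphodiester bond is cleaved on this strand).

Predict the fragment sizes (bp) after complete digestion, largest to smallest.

SpeI sites (ACTAGT) start at positions 10, 18.
SpeI cuts after the first base of each site, so after positions 10, 18.
Circular molecule, 2 cuts → 2 fragments:
  11–18 → 8 bp
  19–98 then 1–10 → 80 + 10 = 90 bp
Sorted largest to smallest: 90, 8 bp.

90, 8 bp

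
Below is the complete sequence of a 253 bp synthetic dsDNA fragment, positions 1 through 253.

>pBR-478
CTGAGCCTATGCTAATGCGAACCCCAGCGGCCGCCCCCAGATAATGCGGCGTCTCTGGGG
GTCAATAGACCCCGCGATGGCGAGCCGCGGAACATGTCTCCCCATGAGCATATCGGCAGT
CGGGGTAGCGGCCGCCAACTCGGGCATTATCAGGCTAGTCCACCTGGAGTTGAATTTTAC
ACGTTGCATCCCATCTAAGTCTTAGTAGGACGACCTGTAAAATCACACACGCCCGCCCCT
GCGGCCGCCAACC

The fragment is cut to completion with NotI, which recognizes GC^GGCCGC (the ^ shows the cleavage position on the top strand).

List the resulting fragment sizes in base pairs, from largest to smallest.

NotI sites (GCGGCCGC) start at positions 27, 128, 241.
NotI cuts after base 2 of each site, so after positions 28, 129, 242.
Linear molecule, 3 cuts → 4 fragments:
  1–28 → 28 bp
  29–129 → 101 bp
  130–242 → 113 bp
  243–253 → 11 bp
Sorted largest to smallest: 113, 101, 28, 11 bp.

113, 101, 28, 11 bp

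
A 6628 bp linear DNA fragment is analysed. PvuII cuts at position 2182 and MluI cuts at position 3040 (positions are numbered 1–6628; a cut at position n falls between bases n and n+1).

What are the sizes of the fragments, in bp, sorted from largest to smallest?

Combined cut positions (sorted): 2182, 3040.
Linear molecule, 2 cuts → 3 fragments:
  2182 − 0 = 2182 bp
  3040 − 2182 = 858 bp
  6628 − 3040 = 3588 bp
Sorted largest to smallest: 3588, 2182, 858 bp.

3588, 2182, 858 bp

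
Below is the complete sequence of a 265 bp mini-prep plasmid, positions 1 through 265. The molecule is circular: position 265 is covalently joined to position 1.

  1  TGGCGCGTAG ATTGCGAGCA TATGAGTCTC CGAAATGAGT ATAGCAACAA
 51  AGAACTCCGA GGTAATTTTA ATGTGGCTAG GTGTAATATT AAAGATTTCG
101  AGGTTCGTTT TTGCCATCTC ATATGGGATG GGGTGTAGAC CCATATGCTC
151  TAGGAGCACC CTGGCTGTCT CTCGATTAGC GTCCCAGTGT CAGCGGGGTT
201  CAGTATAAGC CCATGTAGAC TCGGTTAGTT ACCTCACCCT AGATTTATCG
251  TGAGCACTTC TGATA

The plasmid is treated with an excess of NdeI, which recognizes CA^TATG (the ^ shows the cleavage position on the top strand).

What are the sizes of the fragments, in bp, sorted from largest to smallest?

NdeI sites (CATATG) start at positions 19, 120, 142.
NdeI cuts after base 2 of each site, so after positions 20, 121, 143.
Circular molecule, 3 cuts → 3 fragments:
  21–121 → 101 bp
  122–143 → 22 bp
  144–265 then 1–20 → 122 + 20 = 142 bp
Sorted largest to smallest: 142, 101, 22 bp.

142, 101, 22 bp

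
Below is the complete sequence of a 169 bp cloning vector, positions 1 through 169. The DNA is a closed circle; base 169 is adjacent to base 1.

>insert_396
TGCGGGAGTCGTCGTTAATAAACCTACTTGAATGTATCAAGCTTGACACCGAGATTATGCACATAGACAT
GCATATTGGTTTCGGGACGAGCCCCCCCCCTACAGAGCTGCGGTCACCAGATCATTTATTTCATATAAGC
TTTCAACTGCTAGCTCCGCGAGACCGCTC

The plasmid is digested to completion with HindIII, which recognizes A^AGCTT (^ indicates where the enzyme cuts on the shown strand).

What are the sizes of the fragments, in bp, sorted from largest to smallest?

HindIII sites (AAGCTT) start at positions 39, 137.
HindIII cuts after the first base of each site, so after positions 39, 137.
Circular molecule, 2 cuts → 2 fragments:
  40–137 → 98 bp
  138–169 then 1–39 → 32 + 39 = 71 bp
Sorted largest to smallest: 98, 71 bp.

98, 71 bp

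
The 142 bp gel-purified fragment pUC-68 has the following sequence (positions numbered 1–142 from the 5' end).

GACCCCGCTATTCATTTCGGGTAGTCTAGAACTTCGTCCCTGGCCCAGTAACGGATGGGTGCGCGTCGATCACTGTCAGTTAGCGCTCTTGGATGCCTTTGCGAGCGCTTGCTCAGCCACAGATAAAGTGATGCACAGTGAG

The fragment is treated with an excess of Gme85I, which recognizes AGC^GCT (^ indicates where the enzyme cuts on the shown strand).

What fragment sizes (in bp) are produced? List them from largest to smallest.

Gme85I sites (AGCGCT) start at positions 82, 104.
Gme85I cuts after base 3 of each site, so after positions 84, 106.
Linear molecule, 2 cuts → 3 fragments:
  1–84 → 84 bp
  85–106 → 22 bp
  107–142 → 36 bp
Sorted largest to smallest: 84, 36, 22 bp.

84, 36, 22 bp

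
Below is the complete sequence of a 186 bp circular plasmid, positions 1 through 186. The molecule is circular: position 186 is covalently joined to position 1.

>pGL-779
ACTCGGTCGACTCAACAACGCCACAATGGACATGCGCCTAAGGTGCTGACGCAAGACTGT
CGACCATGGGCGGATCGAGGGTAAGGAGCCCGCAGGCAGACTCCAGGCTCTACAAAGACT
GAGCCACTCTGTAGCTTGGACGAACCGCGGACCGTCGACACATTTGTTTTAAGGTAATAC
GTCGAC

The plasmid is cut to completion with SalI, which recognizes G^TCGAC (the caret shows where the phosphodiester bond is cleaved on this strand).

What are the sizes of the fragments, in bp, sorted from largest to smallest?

SalI sites (GTCGAC) start at positions 6, 59, 154, 181.
SalI cuts after the first base of each site, so after positions 6, 59, 154, 181.
Circular molecule, 4 cuts → 4 fragments:
  7–59 → 53 bp
  60–154 → 95 bp
  155–181 → 27 bp
  182–186 then 1–6 → 5 + 6 = 11 bp
Sorted largest to smallest: 95, 53, 27, 11 bp.

95, 53, 27, 11 bp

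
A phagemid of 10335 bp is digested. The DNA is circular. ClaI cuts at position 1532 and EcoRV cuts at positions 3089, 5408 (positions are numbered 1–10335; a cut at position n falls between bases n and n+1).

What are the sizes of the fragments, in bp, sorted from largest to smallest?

Combined cut positions (sorted): 1532, 3089, 5408.
Circular molecule, 3 cuts → 3 fragments:
  3089 − 1532 = 1557 bp
  5408 − 3089 = 2319 bp
  wrap: 10335 − 5408 + 1532 = 6459 bp
Sorted largest to smallest: 6459, 2319, 1557 bp.

6459, 2319, 1557 bp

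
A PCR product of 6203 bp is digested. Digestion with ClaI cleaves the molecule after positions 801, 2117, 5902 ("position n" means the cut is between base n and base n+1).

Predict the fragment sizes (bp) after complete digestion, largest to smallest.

3785, 1316, 801, 301 bp

Linear molecule, 3 cuts → 4 fragments:
  801 − 0 = 801 bp
  2117 − 801 = 1316 bp
  5902 − 2117 = 3785 bp
  6203 − 5902 = 301 bp
Sorted largest to smallest: 3785, 1316, 801, 301 bp.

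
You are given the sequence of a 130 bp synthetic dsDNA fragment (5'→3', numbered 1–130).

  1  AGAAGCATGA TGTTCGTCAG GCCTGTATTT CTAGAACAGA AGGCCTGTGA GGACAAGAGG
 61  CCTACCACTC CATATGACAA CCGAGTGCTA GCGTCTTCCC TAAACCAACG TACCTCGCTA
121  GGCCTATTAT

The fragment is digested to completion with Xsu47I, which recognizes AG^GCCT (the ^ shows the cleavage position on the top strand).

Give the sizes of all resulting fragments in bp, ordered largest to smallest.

Xsu47I sites (AGGCCT) start at positions 19, 41, 58, 120.
Xsu47I cuts after base 2 of each site, so after positions 20, 42, 59, 121.
Linear molecule, 4 cuts → 5 fragments:
  1–20 → 20 bp
  21–42 → 22 bp
  43–59 → 17 bp
  60–121 → 62 bp
  122–130 → 9 bp
Sorted largest to smallest: 62, 22, 20, 17, 9 bp.

62, 22, 20, 17, 9 bp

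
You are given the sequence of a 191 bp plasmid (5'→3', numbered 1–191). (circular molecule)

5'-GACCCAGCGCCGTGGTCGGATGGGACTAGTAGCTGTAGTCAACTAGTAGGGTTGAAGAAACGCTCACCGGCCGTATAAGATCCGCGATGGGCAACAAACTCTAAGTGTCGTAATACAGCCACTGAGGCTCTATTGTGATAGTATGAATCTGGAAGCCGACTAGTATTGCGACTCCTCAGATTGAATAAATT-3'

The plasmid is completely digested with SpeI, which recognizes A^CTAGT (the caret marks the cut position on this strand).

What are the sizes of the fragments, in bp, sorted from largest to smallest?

SpeI sites (ACTAGT) start at positions 25, 42, 159.
SpeI cuts after the first base of each site, so after positions 25, 42, 159.
Circular molecule, 3 cuts → 3 fragments:
  26–42 → 17 bp
  43–159 → 117 bp
  160–191 then 1–25 → 32 + 25 = 57 bp
Sorted largest to smallest: 117, 57, 17 bp.

117, 57, 17 bp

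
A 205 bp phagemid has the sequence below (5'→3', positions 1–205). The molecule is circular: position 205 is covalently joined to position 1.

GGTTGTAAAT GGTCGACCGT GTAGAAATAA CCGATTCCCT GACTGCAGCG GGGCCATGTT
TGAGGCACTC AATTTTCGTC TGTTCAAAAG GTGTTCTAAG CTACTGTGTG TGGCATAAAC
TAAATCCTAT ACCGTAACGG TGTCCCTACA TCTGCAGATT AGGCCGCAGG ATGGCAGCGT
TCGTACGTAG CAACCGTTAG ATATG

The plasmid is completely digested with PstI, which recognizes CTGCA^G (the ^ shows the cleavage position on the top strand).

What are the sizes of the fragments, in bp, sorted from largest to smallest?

109, 96 bp

PstI sites (CTGCAG) start at positions 43, 152.
PstI cuts after base 5 of each site (before the last base), so after positions 47, 156.
Circular molecule, 2 cuts → 2 fragments:
  48–156 → 109 bp
  157–205 then 1–47 → 49 + 47 = 96 bp
Sorted largest to smallest: 109, 96 bp.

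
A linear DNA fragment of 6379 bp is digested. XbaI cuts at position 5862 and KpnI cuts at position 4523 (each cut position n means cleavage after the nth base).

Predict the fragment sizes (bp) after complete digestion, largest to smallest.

Combined cut positions (sorted): 4523, 5862.
Linear molecule, 2 cuts → 3 fragments:
  4523 − 0 = 4523 bp
  5862 − 4523 = 1339 bp
  6379 − 5862 = 517 bp
Sorted largest to smallest: 4523, 1339, 517 bp.

4523, 1339, 517 bp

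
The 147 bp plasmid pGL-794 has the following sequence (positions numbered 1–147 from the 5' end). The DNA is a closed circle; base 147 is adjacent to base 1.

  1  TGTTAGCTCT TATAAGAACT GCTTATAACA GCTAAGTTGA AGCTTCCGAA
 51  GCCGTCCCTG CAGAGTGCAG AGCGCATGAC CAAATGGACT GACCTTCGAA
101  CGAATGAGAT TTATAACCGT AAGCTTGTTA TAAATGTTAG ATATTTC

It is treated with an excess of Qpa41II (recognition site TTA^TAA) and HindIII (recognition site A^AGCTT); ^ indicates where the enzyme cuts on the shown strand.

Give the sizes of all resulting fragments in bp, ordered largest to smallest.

73, 29, 15, 13, 9, 8 bp

Qpa41II sites (TTATAA) start at positions 10, 23, 111, 128.
Qpa41II cuts after base 3 of each site, so after positions 12, 25, 113, 130.
HindIII sites (AAGCTT) start at positions 40, 121.
HindIII cuts after the first base of each site, so after positions 40, 121.
Combined cut positions: 12, 25, 40, 113, 121, 130.
Circular molecule, 6 cuts → 6 fragments:
  13–25 → 13 bp
  26–40 → 15 bp
  41–113 → 73 bp
  114–121 → 8 bp
  122–130 → 9 bp
  131–147 then 1–12 → 17 + 12 = 29 bp
Sorted largest to smallest: 73, 29, 15, 13, 9, 8 bp.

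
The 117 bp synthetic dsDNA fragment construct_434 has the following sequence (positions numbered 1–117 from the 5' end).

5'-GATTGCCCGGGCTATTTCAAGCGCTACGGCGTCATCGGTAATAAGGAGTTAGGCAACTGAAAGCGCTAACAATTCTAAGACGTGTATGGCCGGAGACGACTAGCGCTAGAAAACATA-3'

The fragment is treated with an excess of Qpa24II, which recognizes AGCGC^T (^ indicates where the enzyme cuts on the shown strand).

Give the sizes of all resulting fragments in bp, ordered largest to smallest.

42, 40, 24, 11 bp

Qpa24II sites (AGCGCT) start at positions 20, 62, 102.
Qpa24II cuts after base 5 of each site (before the last base), so after positions 24, 66, 106.
Linear molecule, 3 cuts → 4 fragments:
  1–24 → 24 bp
  25–66 → 42 bp
  67–106 → 40 bp
  107–117 → 11 bp
Sorted largest to smallest: 42, 40, 24, 11 bp.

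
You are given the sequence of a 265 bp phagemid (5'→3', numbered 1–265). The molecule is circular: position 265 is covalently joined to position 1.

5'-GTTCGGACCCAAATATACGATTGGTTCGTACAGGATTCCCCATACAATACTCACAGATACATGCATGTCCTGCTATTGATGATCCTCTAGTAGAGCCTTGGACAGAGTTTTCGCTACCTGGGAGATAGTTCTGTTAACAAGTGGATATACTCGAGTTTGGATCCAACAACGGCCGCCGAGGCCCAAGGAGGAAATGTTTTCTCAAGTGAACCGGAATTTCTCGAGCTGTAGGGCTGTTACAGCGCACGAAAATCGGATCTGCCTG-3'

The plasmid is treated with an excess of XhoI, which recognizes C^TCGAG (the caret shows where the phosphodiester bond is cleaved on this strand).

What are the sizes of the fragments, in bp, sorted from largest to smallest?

195, 70 bp

XhoI sites (CTCGAG) start at positions 150, 220.
XhoI cuts after the first base of each site, so after positions 150, 220.
Circular molecule, 2 cuts → 2 fragments:
  151–220 → 70 bp
  221–265 then 1–150 → 45 + 150 = 195 bp
Sorted largest to smallest: 195, 70 bp.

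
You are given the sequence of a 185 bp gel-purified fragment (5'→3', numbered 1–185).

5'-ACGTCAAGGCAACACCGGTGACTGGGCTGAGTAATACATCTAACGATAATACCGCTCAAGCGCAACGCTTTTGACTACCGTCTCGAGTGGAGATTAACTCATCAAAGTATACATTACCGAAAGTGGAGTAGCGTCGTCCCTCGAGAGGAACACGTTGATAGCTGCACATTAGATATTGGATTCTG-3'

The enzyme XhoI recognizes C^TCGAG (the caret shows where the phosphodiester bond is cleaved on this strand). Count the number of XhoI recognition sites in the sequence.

2

CTCGAG occurs starting at positions 82, 140.
XhoI cuts at 2 sites.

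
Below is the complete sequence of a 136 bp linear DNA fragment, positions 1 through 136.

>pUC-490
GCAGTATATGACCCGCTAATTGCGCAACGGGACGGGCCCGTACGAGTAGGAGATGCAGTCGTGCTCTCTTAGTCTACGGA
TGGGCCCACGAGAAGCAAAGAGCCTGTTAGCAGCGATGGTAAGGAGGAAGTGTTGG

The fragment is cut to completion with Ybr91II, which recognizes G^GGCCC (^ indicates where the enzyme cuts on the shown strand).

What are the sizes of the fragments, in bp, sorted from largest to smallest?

Ybr91II sites (GGGCCC) start at positions 34, 82.
Ybr91II cuts after the first base of each site, so after positions 34, 82.
Linear molecule, 2 cuts → 3 fragments:
  1–34 → 34 bp
  35–82 → 48 bp
  83–136 → 54 bp
Sorted largest to smallest: 54, 48, 34 bp.

54, 48, 34 bp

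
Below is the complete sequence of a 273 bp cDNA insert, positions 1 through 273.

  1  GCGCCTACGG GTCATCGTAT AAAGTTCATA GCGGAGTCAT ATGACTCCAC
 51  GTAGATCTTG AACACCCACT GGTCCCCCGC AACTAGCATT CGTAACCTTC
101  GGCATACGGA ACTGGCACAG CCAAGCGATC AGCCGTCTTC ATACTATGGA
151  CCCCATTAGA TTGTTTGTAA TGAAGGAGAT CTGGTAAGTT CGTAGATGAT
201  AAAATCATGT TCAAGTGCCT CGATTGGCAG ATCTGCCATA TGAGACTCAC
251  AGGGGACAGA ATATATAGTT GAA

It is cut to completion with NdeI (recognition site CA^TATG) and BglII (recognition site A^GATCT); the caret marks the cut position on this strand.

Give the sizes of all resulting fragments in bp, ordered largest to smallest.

124, 52, 39, 35, 14, 9 bp

NdeI sites (CATATG) start at positions 38, 237.
NdeI cuts after base 2 of each site, so after positions 39, 238.
BglII sites (AGATCT) start at positions 53, 177, 229.
BglII cuts after the first base of each site, so after positions 53, 177, 229.
Combined cut positions: 39, 53, 177, 229, 238.
Linear molecule, 5 cuts → 6 fragments:
  1–39 → 39 bp
  40–53 → 14 bp
  54–177 → 124 bp
  178–229 → 52 bp
  230–238 → 9 bp
  239–273 → 35 bp
Sorted largest to smallest: 124, 52, 39, 35, 14, 9 bp.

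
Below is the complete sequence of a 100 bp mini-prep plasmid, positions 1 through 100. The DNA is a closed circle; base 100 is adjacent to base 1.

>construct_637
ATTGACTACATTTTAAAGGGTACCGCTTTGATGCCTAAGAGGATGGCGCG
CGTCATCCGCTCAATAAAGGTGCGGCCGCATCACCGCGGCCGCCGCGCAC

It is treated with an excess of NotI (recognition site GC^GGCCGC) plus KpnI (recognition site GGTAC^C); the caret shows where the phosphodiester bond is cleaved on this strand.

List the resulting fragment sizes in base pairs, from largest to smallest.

NotI sites (GCGGCCGC) start at positions 72, 86.
NotI cuts after base 2 of each site, so after positions 73, 87.
The KpnI site (GGTACC) starts at position 19.
KpnI cuts after base 5 of each site (before the last base), so after position 23.
Combined cut positions: 23, 73, 87.
Circular molecule, 3 cuts → 3 fragments:
  24–73 → 50 bp
  74–87 → 14 bp
  88–100 then 1–23 → 13 + 23 = 36 bp
Sorted largest to smallest: 50, 36, 14 bp.

50, 36, 14 bp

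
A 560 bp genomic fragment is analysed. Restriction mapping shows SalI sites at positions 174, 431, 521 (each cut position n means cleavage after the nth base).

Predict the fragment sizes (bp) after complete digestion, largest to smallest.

257, 174, 90, 39 bp

Linear molecule, 3 cuts → 4 fragments:
  174 − 0 = 174 bp
  431 − 174 = 257 bp
  521 − 431 = 90 bp
  560 − 521 = 39 bp
Sorted largest to smallest: 257, 174, 90, 39 bp.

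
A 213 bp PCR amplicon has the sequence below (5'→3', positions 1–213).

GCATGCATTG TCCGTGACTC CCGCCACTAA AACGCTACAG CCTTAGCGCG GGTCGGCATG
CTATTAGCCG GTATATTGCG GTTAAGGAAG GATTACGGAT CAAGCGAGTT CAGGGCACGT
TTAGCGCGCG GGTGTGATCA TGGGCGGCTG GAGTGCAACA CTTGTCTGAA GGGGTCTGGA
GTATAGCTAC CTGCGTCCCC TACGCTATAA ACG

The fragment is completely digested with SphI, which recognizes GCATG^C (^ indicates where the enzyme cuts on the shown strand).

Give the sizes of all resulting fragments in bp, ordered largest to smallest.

SphI sites (GCATGC) start at positions 1, 56.
SphI cuts after base 5 of each site (before the last base), so after positions 5, 60.
Linear molecule, 2 cuts → 3 fragments:
  1–5 → 5 bp
  6–60 → 55 bp
  61–213 → 153 bp
Sorted largest to smallest: 153, 55, 5 bp.

153, 55, 5 bp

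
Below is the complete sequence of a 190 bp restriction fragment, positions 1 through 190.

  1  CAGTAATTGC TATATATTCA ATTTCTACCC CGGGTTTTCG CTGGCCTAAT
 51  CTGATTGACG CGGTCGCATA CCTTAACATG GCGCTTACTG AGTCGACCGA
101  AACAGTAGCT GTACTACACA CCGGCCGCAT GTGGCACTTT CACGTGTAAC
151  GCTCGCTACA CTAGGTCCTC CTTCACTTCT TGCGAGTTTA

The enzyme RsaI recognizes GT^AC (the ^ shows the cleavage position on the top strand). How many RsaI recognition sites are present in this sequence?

1

GTAC occurs starting at position 111.
RsaI cuts at 1 site.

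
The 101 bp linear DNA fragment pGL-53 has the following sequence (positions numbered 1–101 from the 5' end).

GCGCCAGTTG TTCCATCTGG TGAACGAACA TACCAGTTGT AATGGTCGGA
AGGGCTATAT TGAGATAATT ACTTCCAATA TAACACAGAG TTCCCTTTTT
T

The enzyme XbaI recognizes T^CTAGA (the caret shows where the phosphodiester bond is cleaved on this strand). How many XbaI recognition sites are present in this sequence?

0

No occurrence of TCTAGA is present in the sequence.
XbaI does not cut: 0 sites.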